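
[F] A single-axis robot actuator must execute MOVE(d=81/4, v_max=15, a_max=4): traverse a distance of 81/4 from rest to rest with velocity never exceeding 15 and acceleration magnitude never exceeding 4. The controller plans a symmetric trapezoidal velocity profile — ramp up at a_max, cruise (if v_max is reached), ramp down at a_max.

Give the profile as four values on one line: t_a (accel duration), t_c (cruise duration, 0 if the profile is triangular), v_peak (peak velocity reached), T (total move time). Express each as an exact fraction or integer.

t_a=9/4 t_c=0 v_peak=9 T=9/2

(v_max)²/a_max = 15²/4 = 225/4
81/4 < 225/4 ⇒ no cruise
v_peak = √(81/4·4) = √81 = 9
t_a = 9/4; t_c = 0
T = 2·9/4 = 9/2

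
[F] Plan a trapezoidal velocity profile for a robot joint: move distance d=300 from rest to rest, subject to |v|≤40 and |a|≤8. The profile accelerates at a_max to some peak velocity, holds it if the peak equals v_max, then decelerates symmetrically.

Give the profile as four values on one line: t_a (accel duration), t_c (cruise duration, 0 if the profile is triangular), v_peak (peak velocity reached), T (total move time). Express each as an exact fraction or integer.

t_a=5 t_c=5/2 v_peak=40 T=25/2

(v_max)²/a_max = 40²/8 = 200
300 ≥ 200 ⇒ cruise phase
t_a = 40/8 = 5; v_peak = 40
d_cruise = 300 − 200 = 100; t_c = 100/40 = 5/2
T = 2·5 + 5/2 = 25/2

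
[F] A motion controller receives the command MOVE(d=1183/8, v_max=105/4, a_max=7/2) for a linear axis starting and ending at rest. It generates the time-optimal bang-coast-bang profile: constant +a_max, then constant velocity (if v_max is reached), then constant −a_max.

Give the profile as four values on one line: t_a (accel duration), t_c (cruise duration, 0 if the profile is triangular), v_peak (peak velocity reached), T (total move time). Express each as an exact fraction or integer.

(v_max)²/a_max = (105/4)²/(7/2) = 1575/8
1183/8 < 1575/8 so t_c = 0
v_peak = √(1183/8·7/2) = √(8281/16) = 91/4
t_a = (91/4)/(7/2) = 13/2; t_c = 0
T = 2·13/2 = 13

t_a=13/2 t_c=0 v_peak=91/4 T=13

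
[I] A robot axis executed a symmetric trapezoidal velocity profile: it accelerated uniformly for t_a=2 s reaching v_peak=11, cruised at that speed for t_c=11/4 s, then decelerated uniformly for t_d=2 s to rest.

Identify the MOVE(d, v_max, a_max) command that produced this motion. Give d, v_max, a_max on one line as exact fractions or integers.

a_max = 11/2
d_a = ½·11·2 = 11; d_c = 11·11/4 = 121/4
d = 2·11 + 121/4 = 209/4
t_c = 11/4 > 0 ⇒ limit active, v_max = 11

d=209/4 v_max=11 a_max=11/2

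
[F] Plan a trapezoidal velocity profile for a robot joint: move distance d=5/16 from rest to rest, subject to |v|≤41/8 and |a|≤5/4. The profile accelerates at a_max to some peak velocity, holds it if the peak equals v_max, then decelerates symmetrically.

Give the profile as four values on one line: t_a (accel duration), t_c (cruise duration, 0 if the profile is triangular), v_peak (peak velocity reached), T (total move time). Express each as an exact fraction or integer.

vₘ²/aₘ = (41/8)²/(5/4) = 1681/80
5/16 < 1681/80 ⇒ no cruise
v_peak = √(5/16·5/4) = √(25/64) = 5/8
t_a = (5/8)/(5/4) = 1/2; t_c = 0
T = 2·1/2 = 1

t_a=1/2 t_c=0 v_peak=5/8 T=1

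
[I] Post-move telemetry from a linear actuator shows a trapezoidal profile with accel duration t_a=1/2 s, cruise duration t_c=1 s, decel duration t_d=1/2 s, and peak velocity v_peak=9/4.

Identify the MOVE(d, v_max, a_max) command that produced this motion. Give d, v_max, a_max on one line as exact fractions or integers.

a_max = (9/4)/(1/2) = 9/2
d_a = ½·9/4·1/2 = 9/16; d_c = 9/4·1 = 9/4
d = 2·9/16 + 9/4 = 27/8
t_c = 1 > 0 so v_max = 9/4

d=27/8 v_max=9/4 a_max=9/2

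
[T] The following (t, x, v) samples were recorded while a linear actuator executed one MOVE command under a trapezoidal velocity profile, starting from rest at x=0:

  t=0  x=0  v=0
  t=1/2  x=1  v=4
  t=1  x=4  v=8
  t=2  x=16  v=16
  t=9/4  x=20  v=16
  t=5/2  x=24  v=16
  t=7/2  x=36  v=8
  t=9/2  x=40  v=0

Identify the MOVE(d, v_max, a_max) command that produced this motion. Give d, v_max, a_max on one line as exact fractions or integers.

d=40 v_max=16 a_max=8

final state: t=9/2, x=40, v=0 → d = 40
a_max = (4−0)/(1/2−0) = 8
max v = 16 over t∈[2,5/2] → v_max = 16
check: 16·(2+1/2) = 40 ✓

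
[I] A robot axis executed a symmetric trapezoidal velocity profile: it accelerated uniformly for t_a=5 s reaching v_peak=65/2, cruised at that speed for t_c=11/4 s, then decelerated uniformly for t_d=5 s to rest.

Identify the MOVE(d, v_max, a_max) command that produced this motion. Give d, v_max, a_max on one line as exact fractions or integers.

a_max = (65/2)/5 = 13/2
d_a = ½·65/2·5 = 325/4; d_c = 65/2·11/4 = 715/8
d = 2·325/4 + 715/8 = 2015/8
t_c = 11/4 > 0 so v_max = 65/2

d=2015/8 v_max=65/2 a_max=13/2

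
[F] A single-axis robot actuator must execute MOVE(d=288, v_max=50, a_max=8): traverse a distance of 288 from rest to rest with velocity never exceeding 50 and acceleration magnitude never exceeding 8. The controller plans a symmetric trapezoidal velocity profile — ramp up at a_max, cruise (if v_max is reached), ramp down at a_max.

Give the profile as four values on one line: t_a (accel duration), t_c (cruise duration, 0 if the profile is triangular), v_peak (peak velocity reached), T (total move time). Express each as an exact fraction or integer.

v_max²/a_max = 50²/8 = 625/2
288 < 625/2 so t_c = 0
v_peak = √(288·8) = √2304 = 48
t_a = 48/8 = 6; t_c = 0
T = 2·6 = 12

t_a=6 t_c=0 v_peak=48 T=12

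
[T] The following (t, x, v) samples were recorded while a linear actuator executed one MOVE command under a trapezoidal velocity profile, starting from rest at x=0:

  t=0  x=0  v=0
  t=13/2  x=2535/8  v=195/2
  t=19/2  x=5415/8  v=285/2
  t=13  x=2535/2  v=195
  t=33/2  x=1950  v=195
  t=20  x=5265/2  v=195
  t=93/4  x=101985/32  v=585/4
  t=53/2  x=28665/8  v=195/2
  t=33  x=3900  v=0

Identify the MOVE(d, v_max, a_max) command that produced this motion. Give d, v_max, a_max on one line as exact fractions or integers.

final state: t=33, x=3900, v=0 → d = 3900
a_max = (195/2−0)/(13/2−0) = 15
max v = 195 over t∈[13,20] → v_max = 195
check: 195·(13+7) = 3900 ✓

d=3900 v_max=195 a_max=15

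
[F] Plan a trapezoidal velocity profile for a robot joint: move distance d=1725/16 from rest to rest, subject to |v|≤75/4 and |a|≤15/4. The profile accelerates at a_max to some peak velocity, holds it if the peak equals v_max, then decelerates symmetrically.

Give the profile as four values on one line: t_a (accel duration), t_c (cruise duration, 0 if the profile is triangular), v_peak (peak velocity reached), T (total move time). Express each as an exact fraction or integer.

t_a=5 t_c=3/4 v_peak=75/4 T=43/4

(v_max)²/a_max = (75/4)²/(15/4) = 375/4
1725/16 ≥ 375/4 → trapezoidal
t_a = (75/4)/(15/4) = 5; v_peak = 75/4
d_cruise = 1725/16 − 375/4 = 225/16; t_c = (225/16)/(75/4) = 3/4
T = 2·5 + 3/4 = 43/4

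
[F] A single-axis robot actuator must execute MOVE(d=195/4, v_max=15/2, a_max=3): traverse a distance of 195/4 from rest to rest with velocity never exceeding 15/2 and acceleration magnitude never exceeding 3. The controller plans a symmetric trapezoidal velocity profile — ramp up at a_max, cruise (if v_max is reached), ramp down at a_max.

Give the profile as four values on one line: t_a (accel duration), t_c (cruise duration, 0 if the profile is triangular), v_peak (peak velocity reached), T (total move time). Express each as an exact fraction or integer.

v_max²/a_max = (15/2)²/3 = 75/4
195/4 ≥ 75/4 ⇒ cruise phase
t_a = (15/2)/3 = 5/2; v_peak = 15/2
d_cruise = 195/4 − 75/4 = 30; t_c = 30/(15/2) = 4
T = 2·5/2 + 4 = 9

t_a=5/2 t_c=4 v_peak=15/2 T=9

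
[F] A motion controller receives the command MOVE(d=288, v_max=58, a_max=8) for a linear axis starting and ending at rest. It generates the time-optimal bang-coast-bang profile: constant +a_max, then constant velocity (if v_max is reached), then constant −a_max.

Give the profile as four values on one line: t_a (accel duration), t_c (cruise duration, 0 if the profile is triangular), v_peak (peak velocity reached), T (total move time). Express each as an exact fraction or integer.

t_a=6 t_c=0 v_peak=48 T=12

(v_max)²/a_max = 58²/8 = 841/2
288 < 841/2 ⇒ no cruise
v_peak = √(288·8) = √2304 = 48
t_a = 48/8 = 6; t_c = 0
T = 2·6 = 12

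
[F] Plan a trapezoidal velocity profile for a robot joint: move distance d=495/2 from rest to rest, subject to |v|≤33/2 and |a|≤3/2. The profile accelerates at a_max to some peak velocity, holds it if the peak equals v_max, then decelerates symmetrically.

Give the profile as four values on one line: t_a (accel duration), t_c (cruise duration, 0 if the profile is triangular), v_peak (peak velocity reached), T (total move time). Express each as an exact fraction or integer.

t_a=11 t_c=4 v_peak=33/2 T=26

vₘ²/aₘ = (33/2)²/(3/2) = 363/2
495/2 ≥ 363/2 so v_max reached
t_a = (33/2)/(3/2) = 11; v_peak = 33/2
d_cruise = 495/2 − 363/2 = 66; t_c = 66/(33/2) = 4
T = 2·11 + 4 = 26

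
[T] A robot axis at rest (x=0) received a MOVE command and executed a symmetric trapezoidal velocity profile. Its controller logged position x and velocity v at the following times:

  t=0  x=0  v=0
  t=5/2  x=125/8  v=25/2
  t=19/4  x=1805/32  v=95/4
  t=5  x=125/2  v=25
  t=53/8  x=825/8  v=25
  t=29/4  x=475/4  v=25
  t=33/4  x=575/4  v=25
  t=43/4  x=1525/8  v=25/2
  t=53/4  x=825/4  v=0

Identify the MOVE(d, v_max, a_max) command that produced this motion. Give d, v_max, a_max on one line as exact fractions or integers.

final state: t=53/4, x=825/4, v=0 → d = 825/4
a_max = (25/2−0)/(5/2−0) = 5
max v = 25 over t∈[5,33/4] → v_max = 25
check: 25·(5+13/4) = 825/4 ✓

d=825/4 v_max=25 a_max=5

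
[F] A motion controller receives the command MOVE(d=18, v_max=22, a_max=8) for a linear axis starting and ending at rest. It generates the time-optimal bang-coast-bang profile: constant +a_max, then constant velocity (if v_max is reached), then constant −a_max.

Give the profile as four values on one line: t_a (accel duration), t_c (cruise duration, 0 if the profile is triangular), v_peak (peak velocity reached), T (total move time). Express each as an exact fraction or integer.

(v_max)²/a_max = 22²/8 = 121/2
18 < 121/2 ⇒ no cruise
v_peak = √(18·8) = √144 = 12
t_a = 12/8 = 3/2; t_c = 0
T = 2·3/2 = 3

t_a=3/2 t_c=0 v_peak=12 T=3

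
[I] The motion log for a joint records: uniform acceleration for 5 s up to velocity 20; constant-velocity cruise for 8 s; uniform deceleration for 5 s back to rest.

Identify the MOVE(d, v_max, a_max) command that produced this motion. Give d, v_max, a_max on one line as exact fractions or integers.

a_max = 20/5 = 4
d_a = ½·20·5 = 50; d_c = 20·8 = 160
d = 2·50 + 160 = 260
t_c = 8 > 0 ⇒ limit active, v_max = 20

d=260 v_max=20 a_max=4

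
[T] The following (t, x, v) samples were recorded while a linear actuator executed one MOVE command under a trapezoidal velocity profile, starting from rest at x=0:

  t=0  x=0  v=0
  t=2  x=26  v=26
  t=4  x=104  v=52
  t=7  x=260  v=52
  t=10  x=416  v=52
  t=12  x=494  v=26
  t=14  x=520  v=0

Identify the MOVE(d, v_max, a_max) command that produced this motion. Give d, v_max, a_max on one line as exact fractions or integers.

d=520 v_max=52 a_max=13

final state: t=14, x=520, v=0 → d = 520
a_max = (26−0)/(2−0) = 13
max v = 52 over t∈[4,10] → v_max = 52
check: 52·(4+6) = 520 ✓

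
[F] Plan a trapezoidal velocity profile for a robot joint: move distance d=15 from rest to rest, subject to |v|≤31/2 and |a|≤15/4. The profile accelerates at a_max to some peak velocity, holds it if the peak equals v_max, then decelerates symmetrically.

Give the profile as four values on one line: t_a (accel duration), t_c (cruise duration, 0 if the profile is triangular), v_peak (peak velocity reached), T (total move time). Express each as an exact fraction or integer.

vₘ²/aₘ = (31/2)²/(15/4) = 961/15
15 < 961/15 so t_c = 0
v_peak = √(15·15/4) = √(225/4) = 15/2
t_a = (15/2)/(15/4) = 2; t_c = 0
T = 2·2 = 4

t_a=2 t_c=0 v_peak=15/2 T=4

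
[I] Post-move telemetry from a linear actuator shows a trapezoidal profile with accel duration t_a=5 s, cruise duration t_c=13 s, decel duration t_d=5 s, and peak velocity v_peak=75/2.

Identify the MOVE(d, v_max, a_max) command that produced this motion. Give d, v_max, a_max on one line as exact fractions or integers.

d=675 v_max=75/2 a_max=15/2

a_max = (75/2)/5 = 15/2
d_a = ½·75/2·5 = 375/4; d_c = 75/2·13 = 975/2
d = 2·375/4 + 975/2 = 675
t_c = 13 > 0 so v_max = 75/2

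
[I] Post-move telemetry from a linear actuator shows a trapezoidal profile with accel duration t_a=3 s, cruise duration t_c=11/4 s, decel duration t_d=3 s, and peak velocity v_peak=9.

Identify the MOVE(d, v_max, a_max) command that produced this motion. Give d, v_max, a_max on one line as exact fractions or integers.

d=207/4 v_max=9 a_max=3

a_max = 9/3 = 3
d_a = ½·9·3 = 27/2; d_c = 9·11/4 = 99/4
d = 2·27/2 + 99/4 = 207/4
t_c = 11/4 > 0 ⇒ limit active, v_max = 9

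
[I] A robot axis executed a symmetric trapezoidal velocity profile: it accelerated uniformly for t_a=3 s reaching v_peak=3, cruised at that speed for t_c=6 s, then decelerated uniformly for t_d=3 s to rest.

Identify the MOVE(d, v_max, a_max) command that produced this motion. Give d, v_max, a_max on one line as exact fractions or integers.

d=27 v_max=3 a_max=1

a_max = 3/3 = 1
d_a = ½·3·3 = 9/2; d_c = 3·6 = 18
d = 2·9/2 + 18 = 27
t_c = 6 > 0 → v_max = v_peak = 3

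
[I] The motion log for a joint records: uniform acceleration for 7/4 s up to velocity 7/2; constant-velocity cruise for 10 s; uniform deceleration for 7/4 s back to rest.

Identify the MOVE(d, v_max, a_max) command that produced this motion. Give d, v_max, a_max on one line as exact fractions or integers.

a_max = (7/2)/(7/4) = 2
d_a = ½·7/2·7/4 = 49/16; d_c = 7/2·10 = 35
d = 2·49/16 + 35 = 329/8
t_c = 10 > 0 so v_max = 7/2

d=329/8 v_max=7/2 a_max=2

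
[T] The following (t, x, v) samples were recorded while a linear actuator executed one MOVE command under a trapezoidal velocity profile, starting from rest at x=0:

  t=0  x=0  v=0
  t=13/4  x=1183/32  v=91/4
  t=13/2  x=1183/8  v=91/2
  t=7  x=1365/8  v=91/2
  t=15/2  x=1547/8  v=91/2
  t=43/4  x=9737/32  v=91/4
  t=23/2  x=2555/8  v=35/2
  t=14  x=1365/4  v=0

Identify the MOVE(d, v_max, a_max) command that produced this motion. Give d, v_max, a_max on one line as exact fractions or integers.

d=1365/4 v_max=91/2 a_max=7

final state: t=14, x=1365/4, v=0 → d = 1365/4
a_max = (91/4−0)/(13/4−0) = 7
max v = 91/2 over t∈[13/2,15/2] → v_max = 91/2
check: 91/2·(13/2+1) = 1365/4 ✓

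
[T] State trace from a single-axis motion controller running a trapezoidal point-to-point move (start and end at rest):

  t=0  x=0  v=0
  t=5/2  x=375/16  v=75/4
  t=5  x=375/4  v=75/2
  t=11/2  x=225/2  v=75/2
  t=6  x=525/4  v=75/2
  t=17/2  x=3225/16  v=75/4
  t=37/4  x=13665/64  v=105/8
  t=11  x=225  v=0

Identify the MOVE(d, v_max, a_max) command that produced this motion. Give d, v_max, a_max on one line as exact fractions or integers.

d=225 v_max=75/2 a_max=15/2

final state: t=11, x=225, v=0 → d = 225
a_max = (75/4−0)/(5/2−0) = 15/2
max v = 75/2 over t∈[5,6] → v_max = 75/2
check: 75/2·(5+1) = 225 ✓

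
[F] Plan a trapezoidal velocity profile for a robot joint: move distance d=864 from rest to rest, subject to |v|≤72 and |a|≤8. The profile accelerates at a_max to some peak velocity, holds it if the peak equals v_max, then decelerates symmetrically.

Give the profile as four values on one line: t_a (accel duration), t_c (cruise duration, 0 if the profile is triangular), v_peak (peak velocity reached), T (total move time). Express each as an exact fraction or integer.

vₘ²/aₘ = 72²/8 = 648
864 ≥ 648 ⇒ cruise phase
t_a = 72/8 = 9; v_peak = 72
d_cruise = 864 − 648 = 216; t_c = 216/72 = 3
T = 2·9 + 3 = 21

t_a=9 t_c=3 v_peak=72 T=21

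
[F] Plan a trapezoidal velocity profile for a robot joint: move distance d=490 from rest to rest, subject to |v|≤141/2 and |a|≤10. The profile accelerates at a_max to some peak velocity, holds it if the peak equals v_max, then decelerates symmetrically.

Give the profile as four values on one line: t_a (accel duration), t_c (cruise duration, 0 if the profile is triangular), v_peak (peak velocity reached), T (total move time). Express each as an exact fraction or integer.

t_a=7 t_c=0 v_peak=70 T=14

vₘ²/aₘ = (141/2)²/10 = 19881/40
490 < 19881/40 → triangular
v_peak = √(490·10) = √4900 = 70
t_a = 70/10 = 7; t_c = 0
T = 2·7 = 14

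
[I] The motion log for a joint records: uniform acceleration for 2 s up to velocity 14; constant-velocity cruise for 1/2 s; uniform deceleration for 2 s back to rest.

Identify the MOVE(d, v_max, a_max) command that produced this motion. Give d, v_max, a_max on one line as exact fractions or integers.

a_max = 14/2 = 7
d_a = ½·14·2 = 14; d_c = 14·1/2 = 7
d = 2·14 + 7 = 35
t_c = 1/2 > 0 ⇒ limit active, v_max = 14

d=35 v_max=14 a_max=7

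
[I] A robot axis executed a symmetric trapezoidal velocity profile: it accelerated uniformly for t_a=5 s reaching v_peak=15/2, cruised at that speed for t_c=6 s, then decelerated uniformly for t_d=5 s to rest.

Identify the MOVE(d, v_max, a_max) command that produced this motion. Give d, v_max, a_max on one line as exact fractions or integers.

d=165/2 v_max=15/2 a_max=3/2

a_max = (15/2)/5 = 3/2
d_a = ½·15/2·5 = 75/4; d_c = 15/2·6 = 45
d = 2·75/4 + 45 = 165/2
t_c = 6 > 0 so v_max = 15/2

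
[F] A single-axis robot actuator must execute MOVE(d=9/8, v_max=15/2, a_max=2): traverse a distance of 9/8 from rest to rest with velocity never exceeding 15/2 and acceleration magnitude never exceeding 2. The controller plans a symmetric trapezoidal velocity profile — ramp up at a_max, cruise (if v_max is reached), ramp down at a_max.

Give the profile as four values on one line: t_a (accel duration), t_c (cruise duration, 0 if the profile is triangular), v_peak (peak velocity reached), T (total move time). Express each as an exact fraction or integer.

(v_max)²/a_max = (15/2)²/2 = 225/8
9/8 < 225/8 so t_c = 0
v_peak = √(9/8·2) = √(9/4) = 3/2
t_a = (3/2)/2 = 3/4; t_c = 0
T = 2·3/4 = 3/2

t_a=3/4 t_c=0 v_peak=3/2 T=3/2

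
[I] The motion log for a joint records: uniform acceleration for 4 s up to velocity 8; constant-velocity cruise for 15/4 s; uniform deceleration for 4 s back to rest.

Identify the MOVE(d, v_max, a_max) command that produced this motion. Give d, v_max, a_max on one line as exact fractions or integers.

a_max = 8/4 = 2
d_a = ½·8·4 = 16; d_c = 8·15/4 = 30
d = 2·16 + 30 = 62
t_c = 15/4 > 0 → v_max = v_peak = 8

d=62 v_max=8 a_max=2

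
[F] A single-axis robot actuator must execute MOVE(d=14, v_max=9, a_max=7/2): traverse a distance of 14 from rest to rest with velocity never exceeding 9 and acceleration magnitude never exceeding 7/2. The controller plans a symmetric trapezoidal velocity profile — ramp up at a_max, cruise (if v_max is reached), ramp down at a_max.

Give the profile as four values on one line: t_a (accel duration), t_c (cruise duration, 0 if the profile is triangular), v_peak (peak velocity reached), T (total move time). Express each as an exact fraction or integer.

(v_max)²/a_max = 9²/(7/2) = 162/7
14 < 162/7 → triangular
v_peak = √(14·7/2) = √49 = 7
t_a = 7/(7/2) = 2; t_c = 0
T = 2·2 = 4

t_a=2 t_c=0 v_peak=7 T=4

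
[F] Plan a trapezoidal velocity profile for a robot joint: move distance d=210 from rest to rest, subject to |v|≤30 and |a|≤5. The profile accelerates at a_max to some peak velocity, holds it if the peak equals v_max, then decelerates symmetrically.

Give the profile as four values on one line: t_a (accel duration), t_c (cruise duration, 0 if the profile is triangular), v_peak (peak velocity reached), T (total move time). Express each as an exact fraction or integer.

t_a=6 t_c=1 v_peak=30 T=13

vₘ²/aₘ = 30²/5 = 180
210 ≥ 180 ⇒ cruise phase
t_a = 30/5 = 6; v_peak = 30
d_cruise = 210 − 180 = 30; t_c = 30/30 = 1
T = 2·6 + 1 = 13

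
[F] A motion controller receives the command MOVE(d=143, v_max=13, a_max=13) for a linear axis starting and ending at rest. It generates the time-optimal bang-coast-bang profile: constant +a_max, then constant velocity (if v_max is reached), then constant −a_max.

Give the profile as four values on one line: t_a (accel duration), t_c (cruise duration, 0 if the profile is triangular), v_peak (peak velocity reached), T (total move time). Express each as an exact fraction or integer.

t_a=1 t_c=10 v_peak=13 T=12

(v_max)²/a_max = 13²/13 = 13
143 ≥ 13 ⇒ cruise phase
t_a = 13/13 = 1; v_peak = 13
d_cruise = 143 − 13 = 130; t_c = 130/13 = 10
T = 2·1 + 10 = 12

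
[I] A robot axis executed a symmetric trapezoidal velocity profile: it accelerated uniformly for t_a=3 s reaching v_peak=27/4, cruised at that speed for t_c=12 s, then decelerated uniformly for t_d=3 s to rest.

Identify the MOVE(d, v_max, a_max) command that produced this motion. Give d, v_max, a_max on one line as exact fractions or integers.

d=405/4 v_max=27/4 a_max=9/4

a_max = (27/4)/3 = 9/4
d_a = ½·27/4·3 = 81/8; d_c = 27/4·12 = 81
d = 2·81/8 + 81 = 405/4
t_c = 12 > 0 → v_max = v_peak = 27/4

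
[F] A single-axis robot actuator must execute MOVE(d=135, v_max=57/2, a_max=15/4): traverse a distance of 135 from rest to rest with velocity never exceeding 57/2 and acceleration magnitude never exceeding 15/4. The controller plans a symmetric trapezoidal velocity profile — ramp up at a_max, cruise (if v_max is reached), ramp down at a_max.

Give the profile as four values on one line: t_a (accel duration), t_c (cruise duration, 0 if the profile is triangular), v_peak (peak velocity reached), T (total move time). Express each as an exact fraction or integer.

(v_max)²/a_max = (57/2)²/(15/4) = 1083/5
135 < 1083/5 → triangular
v_peak = √(135·15/4) = √(2025/4) = 45/2
t_a = (45/2)/(15/4) = 6; t_c = 0
T = 2·6 = 12

t_a=6 t_c=0 v_peak=45/2 T=12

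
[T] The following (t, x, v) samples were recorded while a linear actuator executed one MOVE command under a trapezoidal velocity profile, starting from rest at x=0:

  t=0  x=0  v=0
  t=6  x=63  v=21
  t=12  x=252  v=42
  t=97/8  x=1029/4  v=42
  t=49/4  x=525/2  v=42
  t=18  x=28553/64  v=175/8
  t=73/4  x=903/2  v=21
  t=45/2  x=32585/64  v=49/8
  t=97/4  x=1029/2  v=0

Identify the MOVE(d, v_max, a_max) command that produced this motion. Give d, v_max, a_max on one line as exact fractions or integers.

final state: t=97/4, x=1029/2, v=0 → d = 1029/2
a_max = (21−0)/(6−0) = 7/2
max v = 42 over t∈[12,49/4] → v_max = 42
check: 42·(12+1/4) = 1029/2 ✓

d=1029/2 v_max=42 a_max=7/2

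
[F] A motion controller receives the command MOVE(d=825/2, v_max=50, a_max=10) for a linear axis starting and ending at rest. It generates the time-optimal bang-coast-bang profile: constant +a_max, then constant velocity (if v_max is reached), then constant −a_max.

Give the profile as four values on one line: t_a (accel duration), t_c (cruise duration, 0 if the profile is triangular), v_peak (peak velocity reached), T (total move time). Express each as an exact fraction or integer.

vₘ²/aₘ = 50²/10 = 250
825/2 ≥ 250 ⇒ cruise phase
t_a = 50/10 = 5; v_peak = 50
d_cruise = 825/2 − 250 = 325/2; t_c = (325/2)/50 = 13/4
T = 2·5 + 13/4 = 53/4

t_a=5 t_c=13/4 v_peak=50 T=53/4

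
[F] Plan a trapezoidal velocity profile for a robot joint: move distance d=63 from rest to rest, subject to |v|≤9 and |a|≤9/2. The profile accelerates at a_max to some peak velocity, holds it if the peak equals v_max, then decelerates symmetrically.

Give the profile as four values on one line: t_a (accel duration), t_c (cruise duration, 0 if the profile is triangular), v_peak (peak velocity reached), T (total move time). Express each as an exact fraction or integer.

(v_max)²/a_max = 9²/(9/2) = 18
63 ≥ 18 → trapezoidal
t_a = 9/(9/2) = 2; v_peak = 9
d_cruise = 63 − 18 = 45; t_c = 45/9 = 5
T = 2·2 + 5 = 9

t_a=2 t_c=5 v_peak=9 T=9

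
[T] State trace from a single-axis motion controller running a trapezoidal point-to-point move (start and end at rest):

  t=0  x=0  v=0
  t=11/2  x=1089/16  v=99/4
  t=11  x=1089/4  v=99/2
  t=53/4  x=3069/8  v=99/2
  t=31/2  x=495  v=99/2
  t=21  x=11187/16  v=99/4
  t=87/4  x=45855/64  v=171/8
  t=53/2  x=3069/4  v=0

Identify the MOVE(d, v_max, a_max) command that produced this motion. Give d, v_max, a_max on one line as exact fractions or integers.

d=3069/4 v_max=99/2 a_max=9/2

final state: t=53/2, x=3069/4, v=0 → d = 3069/4
a_max = (99/4−0)/(11/2−0) = 9/2
max v = 99/2 over t∈[11,31/2] → v_max = 99/2
check: 99/2·(11+9/2) = 3069/4 ✓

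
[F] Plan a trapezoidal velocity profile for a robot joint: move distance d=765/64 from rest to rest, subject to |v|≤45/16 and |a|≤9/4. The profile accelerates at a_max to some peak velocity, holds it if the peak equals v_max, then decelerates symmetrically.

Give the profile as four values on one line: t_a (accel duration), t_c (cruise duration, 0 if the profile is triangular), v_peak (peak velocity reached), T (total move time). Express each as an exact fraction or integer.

t_a=5/4 t_c=3 v_peak=45/16 T=11/2

(v_max)²/a_max = (45/16)²/(9/4) = 225/64
765/64 ≥ 225/64 ⇒ cruise phase
t_a = (45/16)/(9/4) = 5/4; v_peak = 45/16
d_cruise = 765/64 − 225/64 = 135/16; t_c = (135/16)/(45/16) = 3
T = 2·5/4 + 3 = 11/2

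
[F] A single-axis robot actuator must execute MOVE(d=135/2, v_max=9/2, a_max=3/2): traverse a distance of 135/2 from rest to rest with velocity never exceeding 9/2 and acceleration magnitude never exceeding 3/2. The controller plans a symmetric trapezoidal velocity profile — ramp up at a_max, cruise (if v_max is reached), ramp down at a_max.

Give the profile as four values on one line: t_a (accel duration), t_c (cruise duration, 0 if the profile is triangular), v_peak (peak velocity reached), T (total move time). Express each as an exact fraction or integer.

t_a=3 t_c=12 v_peak=9/2 T=18

(v_max)²/a_max = (9/2)²/(3/2) = 27/2
135/2 ≥ 27/2 so v_max reached
t_a = (9/2)/(3/2) = 3; v_peak = 9/2
d_cruise = 135/2 − 27/2 = 54; t_c = 54/(9/2) = 12
T = 2·3 + 12 = 18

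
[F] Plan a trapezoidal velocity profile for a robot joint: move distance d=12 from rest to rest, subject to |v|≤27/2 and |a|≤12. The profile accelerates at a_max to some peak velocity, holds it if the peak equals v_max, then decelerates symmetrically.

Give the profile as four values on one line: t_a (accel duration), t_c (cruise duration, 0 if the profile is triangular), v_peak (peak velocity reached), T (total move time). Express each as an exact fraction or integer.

(v_max)²/a_max = (27/2)²/12 = 243/16
12 < 243/16 ⇒ no cruise
v_peak = √(12·12) = √144 = 12
t_a = 12/12 = 1; t_c = 0
T = 2·1 = 2

t_a=1 t_c=0 v_peak=12 T=2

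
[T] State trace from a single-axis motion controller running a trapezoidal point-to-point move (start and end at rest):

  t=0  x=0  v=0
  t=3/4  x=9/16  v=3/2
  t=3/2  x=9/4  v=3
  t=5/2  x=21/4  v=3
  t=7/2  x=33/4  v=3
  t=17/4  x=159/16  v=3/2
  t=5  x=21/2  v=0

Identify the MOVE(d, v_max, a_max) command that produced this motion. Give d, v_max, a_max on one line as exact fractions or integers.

final state: t=5, x=21/2, v=0 → d = 21/2
a_max = (3/2−0)/(3/4−0) = 2
max v = 3 over t∈[3/2,7/2] → v_max = 3
check: 3·(3/2+2) = 21/2 ✓

d=21/2 v_max=3 a_max=2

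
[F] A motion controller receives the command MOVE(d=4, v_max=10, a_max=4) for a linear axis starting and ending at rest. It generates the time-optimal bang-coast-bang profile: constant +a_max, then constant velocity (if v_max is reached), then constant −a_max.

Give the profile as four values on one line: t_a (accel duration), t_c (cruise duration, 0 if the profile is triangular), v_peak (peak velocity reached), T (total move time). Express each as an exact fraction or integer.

t_a=1 t_c=0 v_peak=4 T=2

v_max²/a_max = 10²/4 = 25
4 < 25 so t_c = 0
v_peak = √(4·4) = √16 = 4
t_a = 4/4 = 1; t_c = 0
T = 2·1 = 2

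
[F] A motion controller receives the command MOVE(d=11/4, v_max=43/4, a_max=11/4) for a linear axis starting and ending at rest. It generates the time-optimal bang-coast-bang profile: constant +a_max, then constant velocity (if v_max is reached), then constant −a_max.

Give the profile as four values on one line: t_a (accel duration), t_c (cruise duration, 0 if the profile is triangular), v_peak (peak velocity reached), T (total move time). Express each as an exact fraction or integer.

v_max²/a_max = (43/4)²/(11/4) = 1849/44
11/4 < 1849/44 → triangular
v_peak = √(11/4·11/4) = √(121/16) = 11/4
t_a = (11/4)/(11/4) = 1; t_c = 0
T = 2·1 = 2

t_a=1 t_c=0 v_peak=11/4 T=2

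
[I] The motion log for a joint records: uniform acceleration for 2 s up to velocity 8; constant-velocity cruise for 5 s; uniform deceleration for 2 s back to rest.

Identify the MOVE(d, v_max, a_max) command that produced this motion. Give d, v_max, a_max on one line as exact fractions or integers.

d=56 v_max=8 a_max=4

a_max = 8/2 = 4
d_a = ½·8·2 = 8; d_c = 8·5 = 40
d = 2·8 + 40 = 56
t_c = 5 > 0 ⇒ limit active, v_max = 8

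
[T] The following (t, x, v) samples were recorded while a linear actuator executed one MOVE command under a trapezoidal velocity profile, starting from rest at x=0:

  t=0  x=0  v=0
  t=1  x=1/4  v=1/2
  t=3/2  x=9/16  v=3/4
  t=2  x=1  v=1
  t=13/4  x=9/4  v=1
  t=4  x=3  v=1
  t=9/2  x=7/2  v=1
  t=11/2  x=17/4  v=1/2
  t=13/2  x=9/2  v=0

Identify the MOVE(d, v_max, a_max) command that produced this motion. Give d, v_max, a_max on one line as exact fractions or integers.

final state: t=13/2, x=9/2, v=0 → d = 9/2
a_max = (1/2−0)/(1−0) = 1/2
max v = 1 over t∈[2,9/2] → v_max = 1
check: 1·(2+5/2) = 9/2 ✓

d=9/2 v_max=1 a_max=1/2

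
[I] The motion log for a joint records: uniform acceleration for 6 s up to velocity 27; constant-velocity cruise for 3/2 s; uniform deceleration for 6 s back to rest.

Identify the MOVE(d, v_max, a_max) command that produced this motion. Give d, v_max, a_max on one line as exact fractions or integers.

a_max = 27/6 = 9/2
d_a = ½·27·6 = 81; d_c = 27·3/2 = 81/2
d = 2·81 + 81/2 = 405/2
t_c = 3/2 > 0 ⇒ limit active, v_max = 27

d=405/2 v_max=27 a_max=9/2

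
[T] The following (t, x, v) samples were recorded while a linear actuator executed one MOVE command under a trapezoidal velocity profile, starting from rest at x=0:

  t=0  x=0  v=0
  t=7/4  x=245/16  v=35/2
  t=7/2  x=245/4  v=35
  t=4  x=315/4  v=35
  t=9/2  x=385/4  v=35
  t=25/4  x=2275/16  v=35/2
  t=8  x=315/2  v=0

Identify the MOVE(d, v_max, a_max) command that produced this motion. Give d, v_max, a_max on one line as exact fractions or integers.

d=315/2 v_max=35 a_max=10

final state: t=8, x=315/2, v=0 → d = 315/2
a_max = (35/2−0)/(7/4−0) = 10
max v = 35 over t∈[7/2,9/2] → v_max = 35
check: 35·(7/2+1) = 315/2 ✓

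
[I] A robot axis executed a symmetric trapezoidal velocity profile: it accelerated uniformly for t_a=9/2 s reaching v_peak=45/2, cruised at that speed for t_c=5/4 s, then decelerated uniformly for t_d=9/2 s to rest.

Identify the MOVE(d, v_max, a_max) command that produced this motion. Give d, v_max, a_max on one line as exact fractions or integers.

d=1035/8 v_max=45/2 a_max=5

a_max = (45/2)/(9/2) = 5
d_a = ½·45/2·9/2 = 405/8; d_c = 45/2·5/4 = 225/8
d = 2·405/8 + 225/8 = 1035/8
t_c = 5/4 > 0 → v_max = v_peak = 45/2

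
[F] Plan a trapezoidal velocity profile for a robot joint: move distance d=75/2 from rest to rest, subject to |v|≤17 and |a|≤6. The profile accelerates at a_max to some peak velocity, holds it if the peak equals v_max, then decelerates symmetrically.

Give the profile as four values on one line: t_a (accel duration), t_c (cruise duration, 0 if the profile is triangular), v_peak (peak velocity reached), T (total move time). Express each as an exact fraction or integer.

vₘ²/aₘ = 17²/6 = 289/6
75/2 < 289/6 so t_c = 0
v_peak = √(75/2·6) = √225 = 15
t_a = 15/6 = 5/2; t_c = 0
T = 2·5/2 = 5

t_a=5/2 t_c=0 v_peak=15 T=5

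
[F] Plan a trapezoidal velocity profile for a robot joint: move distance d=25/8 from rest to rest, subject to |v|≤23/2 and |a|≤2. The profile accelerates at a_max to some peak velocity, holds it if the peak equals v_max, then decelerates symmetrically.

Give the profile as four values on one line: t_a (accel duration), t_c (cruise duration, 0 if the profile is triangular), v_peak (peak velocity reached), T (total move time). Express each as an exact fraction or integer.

t_a=5/4 t_c=0 v_peak=5/2 T=5/2

vₘ²/aₘ = (23/2)²/2 = 529/8
25/8 < 529/8 → triangular
v_peak = √(25/8·2) = √(25/4) = 5/2
t_a = (5/2)/2 = 5/4; t_c = 0
T = 2·5/4 = 5/2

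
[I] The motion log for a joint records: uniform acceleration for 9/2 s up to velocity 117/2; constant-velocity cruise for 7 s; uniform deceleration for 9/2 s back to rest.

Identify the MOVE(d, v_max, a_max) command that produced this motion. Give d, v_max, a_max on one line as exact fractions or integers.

d=2691/4 v_max=117/2 a_max=13

a_max = (117/2)/(9/2) = 13
d_a = ½·117/2·9/2 = 1053/8; d_c = 117/2·7 = 819/2
d = 2·1053/8 + 819/2 = 2691/4
t_c = 7 > 0 so v_max = 117/2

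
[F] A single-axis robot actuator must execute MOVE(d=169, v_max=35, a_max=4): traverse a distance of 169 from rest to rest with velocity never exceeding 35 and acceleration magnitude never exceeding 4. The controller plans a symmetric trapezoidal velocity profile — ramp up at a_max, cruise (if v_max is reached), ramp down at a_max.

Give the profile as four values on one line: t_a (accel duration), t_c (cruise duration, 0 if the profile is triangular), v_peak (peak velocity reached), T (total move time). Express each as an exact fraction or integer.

t_a=13/2 t_c=0 v_peak=26 T=13

v_max²/a_max = 35²/4 = 1225/4
169 < 1225/4 ⇒ no cruise
v_peak = √(169·4) = √676 = 26
t_a = 26/4 = 13/2; t_c = 0
T = 2·13/2 = 13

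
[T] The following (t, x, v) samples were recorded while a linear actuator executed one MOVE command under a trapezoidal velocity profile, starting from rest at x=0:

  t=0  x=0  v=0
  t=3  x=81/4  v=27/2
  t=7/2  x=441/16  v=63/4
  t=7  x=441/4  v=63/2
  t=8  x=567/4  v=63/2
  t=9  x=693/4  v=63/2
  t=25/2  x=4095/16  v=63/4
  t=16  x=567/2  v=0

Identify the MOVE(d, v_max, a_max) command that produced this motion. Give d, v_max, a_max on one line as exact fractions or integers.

final state: t=16, x=567/2, v=0 → d = 567/2
a_max = (27/2−0)/(3−0) = 9/2
max v = 63/2 over t∈[7,9] → v_max = 63/2
check: 63/2·(7+2) = 567/2 ✓

d=567/2 v_max=63/2 a_max=9/2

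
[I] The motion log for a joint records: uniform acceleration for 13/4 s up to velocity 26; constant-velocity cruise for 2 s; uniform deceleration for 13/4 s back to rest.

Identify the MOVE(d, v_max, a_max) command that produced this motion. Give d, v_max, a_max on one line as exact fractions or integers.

d=273/2 v_max=26 a_max=8

a_max = 26/(13/4) = 8
d_a = ½·26·13/4 = 169/4; d_c = 26·2 = 52
d = 2·169/4 + 52 = 273/2
t_c = 2 > 0 ⇒ limit active, v_max = 26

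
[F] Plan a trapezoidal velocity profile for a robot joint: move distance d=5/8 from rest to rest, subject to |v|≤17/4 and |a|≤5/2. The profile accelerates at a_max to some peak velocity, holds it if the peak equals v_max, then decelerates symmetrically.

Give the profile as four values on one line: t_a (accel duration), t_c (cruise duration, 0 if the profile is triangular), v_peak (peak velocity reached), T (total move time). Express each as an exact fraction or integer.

(v_max)²/a_max = (17/4)²/(5/2) = 289/40
5/8 < 289/40 → triangular
v_peak = √(5/8·5/2) = √(25/16) = 5/4
t_a = (5/4)/(5/2) = 1/2; t_c = 0
T = 2·1/2 = 1

t_a=1/2 t_c=0 v_peak=5/4 T=1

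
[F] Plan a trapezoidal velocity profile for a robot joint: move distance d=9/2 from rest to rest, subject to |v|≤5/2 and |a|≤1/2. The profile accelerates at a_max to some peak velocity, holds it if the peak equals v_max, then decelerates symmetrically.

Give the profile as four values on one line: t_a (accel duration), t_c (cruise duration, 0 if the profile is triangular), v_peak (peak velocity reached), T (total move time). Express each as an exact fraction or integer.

t_a=3 t_c=0 v_peak=3/2 T=6

v_max²/a_max = (5/2)²/(1/2) = 25/2
9/2 < 25/2 so t_c = 0
v_peak = √(9/2·1/2) = √(9/4) = 3/2
t_a = (3/2)/(1/2) = 3; t_c = 0
T = 2·3 = 6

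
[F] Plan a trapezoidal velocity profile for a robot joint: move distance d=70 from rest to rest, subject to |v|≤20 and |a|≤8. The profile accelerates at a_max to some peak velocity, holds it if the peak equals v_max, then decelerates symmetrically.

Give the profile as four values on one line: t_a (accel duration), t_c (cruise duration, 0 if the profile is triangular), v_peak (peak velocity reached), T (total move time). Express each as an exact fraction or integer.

t_a=5/2 t_c=1 v_peak=20 T=6

(v_max)²/a_max = 20²/8 = 50
70 ≥ 50 ⇒ cruise phase
t_a = 20/8 = 5/2; v_peak = 20
d_cruise = 70 − 50 = 20; t_c = 20/20 = 1
T = 2·5/2 + 1 = 6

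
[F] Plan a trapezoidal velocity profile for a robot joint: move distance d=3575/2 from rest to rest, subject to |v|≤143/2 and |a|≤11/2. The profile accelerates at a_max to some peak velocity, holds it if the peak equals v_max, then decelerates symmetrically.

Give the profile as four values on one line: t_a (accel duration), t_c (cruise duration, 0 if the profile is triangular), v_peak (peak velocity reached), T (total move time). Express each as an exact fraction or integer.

v_max²/a_max = (143/2)²/(11/2) = 1859/2
3575/2 ≥ 1859/2 → trapezoidal
t_a = (143/2)/(11/2) = 13; v_peak = 143/2
d_cruise = 3575/2 − 1859/2 = 858; t_c = 858/(143/2) = 12
T = 2·13 + 12 = 38

t_a=13 t_c=12 v_peak=143/2 T=38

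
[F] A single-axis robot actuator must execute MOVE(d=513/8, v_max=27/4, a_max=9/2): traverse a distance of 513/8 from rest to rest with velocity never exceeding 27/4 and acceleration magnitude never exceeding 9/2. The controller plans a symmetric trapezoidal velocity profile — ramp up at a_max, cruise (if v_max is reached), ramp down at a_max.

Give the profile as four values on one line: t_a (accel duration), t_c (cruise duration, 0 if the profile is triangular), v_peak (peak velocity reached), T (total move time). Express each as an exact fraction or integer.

vₘ²/aₘ = (27/4)²/(9/2) = 81/8
513/8 ≥ 81/8 → trapezoidal
t_a = (27/4)/(9/2) = 3/2; v_peak = 27/4
d_cruise = 513/8 − 81/8 = 54; t_c = 54/(27/4) = 8
T = 2·3/2 + 8 = 11

t_a=3/2 t_c=8 v_peak=27/4 T=11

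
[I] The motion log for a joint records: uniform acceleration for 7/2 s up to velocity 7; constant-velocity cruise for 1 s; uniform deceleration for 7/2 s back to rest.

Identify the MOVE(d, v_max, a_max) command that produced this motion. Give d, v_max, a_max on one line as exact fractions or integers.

a_max = 7/(7/2) = 2
d_a = ½·7·7/2 = 49/4; d_c = 7·1 = 7
d = 2·49/4 + 7 = 63/2
t_c = 1 > 0 → v_max = v_peak = 7

d=63/2 v_max=7 a_max=2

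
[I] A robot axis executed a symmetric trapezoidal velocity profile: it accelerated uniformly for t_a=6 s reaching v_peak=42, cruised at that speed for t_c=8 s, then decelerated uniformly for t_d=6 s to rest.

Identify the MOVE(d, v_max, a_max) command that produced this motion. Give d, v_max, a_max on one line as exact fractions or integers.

a_max = 42/6 = 7
d_a = ½·42·6 = 126; d_c = 42·8 = 336
d = 2·126 + 336 = 588
t_c = 8 > 0 so v_max = 42

d=588 v_max=42 a_max=7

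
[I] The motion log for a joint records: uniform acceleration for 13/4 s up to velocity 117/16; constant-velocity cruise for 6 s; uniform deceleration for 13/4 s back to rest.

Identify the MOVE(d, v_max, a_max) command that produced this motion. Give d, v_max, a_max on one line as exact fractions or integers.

a_max = (117/16)/(13/4) = 9/4
d_a = ½·117/16·13/4 = 1521/128; d_c = 117/16·6 = 351/8
d = 2·1521/128 + 351/8 = 4329/64
t_c = 6 > 0 → v_max = v_peak = 117/16

d=4329/64 v_max=117/16 a_max=9/4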